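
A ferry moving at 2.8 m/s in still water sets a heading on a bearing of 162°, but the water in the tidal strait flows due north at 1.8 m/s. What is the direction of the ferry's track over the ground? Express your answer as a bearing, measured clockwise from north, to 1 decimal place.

Taking east as x and north as y: velocity relative to the water = (0.865, -2.663) m/s; the water relative to ground = (0.000, 1.800) m/s.
Velocity relative to ground = (0.865, -2.663) + (0.000, 1.800) = (0.865, -0.863) m/s.
Bearing = atan2(0.87, -0.86) = 134.92° clockwise from north.

134.9°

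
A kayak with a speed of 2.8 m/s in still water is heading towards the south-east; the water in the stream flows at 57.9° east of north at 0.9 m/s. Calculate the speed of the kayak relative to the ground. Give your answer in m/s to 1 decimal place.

Taking east as x and north as y: velocity relative to the water = (1.980, -1.980) m/s; the water relative to ground = (0.762, 0.478) m/s.
Velocity relative to ground = (1.980, -1.980) + (0.762, 0.478) = (2.742, -1.502) m/s.
Speed = |(2.742, -1.502)| = 3.127 m/s.

3.1 m/s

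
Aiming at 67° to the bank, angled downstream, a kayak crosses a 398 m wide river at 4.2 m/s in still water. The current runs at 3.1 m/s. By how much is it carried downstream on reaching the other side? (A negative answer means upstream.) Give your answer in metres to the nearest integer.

488 m

Perpendicular speed = 3.866 m/s; crossing time = 398 / 3.866 = 102.946 s.
Net downstream speed = 4.741 m/s.
Drift = 4.741 × 102.946 = 488.072 m (downstream).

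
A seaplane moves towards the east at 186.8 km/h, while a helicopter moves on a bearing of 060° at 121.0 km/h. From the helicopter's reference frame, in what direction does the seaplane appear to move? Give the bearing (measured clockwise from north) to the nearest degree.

Taking east as x and north as y: seaplane velocity = (186.800, 0.000) km/h; helicopter velocity = (104.789, 60.500) km/h.
Velocity of seaplane relative to helicopter = (186.800, 0.000) − (104.789, 60.500) = (82.011, -60.500) km/h.
Bearing = atan2(82.01, -60.50) = 126.42° clockwise from north.

126°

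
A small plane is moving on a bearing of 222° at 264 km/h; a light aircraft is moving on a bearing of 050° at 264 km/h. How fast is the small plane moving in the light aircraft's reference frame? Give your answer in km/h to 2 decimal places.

Taking east as x and north as y: small plane velocity = (-176.650, -196.190) km/h; light aircraft velocity = (202.236, 169.696) km/h.
Velocity of small plane relative to light aircraft = (-176.650, -196.190) − (202.236, 169.696) = (-378.886, -365.886) km/h.
Magnitude = |(-378.886, -365.886)| = 526.714 km/h.

526.71 km/h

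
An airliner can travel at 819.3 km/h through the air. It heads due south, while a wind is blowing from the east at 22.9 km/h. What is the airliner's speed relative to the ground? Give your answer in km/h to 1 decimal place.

819.6 km/h

Taking east as x and north as y: velocity relative to the air = (0.000, -819.300) km/h; the air relative to ground = (-22.900, 0.000) km/h.
Velocity relative to ground = (0.000, -819.300) + (-22.900, 0.000) = (-22.900, -819.300) km/h.
Speed = |(-22.900, -819.300)| = 819.620 km/h.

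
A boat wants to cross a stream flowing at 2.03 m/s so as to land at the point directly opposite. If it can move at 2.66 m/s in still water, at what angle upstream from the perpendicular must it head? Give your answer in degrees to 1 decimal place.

49.7°

To cancel the current, the upstream component of the boat's velocity must equal the flow: 2.66 sin θ = 2.03.
sin θ = 2.03 / 2.66 = 0.7632.
θ = arcsin(0.7632) = 49.743°.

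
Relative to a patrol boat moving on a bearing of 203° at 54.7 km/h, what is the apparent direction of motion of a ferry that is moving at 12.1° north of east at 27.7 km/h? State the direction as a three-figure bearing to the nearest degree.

Taking east as x and north as y: ferry velocity = (27.085, 5.806) km/h; patrol boat velocity = (-21.373, -50.352) km/h.
Velocity of ferry relative to patrol boat = (27.085, 5.806) − (-21.373, -50.352) = (48.458, 56.158) km/h.
Bearing = atan2(48.46, 56.16) = 40.79° clockwise from north.

041°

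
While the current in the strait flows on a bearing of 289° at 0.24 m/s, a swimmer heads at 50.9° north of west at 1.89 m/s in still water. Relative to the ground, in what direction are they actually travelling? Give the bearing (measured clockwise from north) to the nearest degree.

Taking east as x and north as y: velocity relative to the water = (-1.192, 1.467) m/s; the water relative to ground = (-0.227, 0.078) m/s.
Velocity relative to ground = (-1.192, 1.467) + (-0.227, 0.078) = (-1.419, 1.545) m/s.
Bearing = atan2(-1.42, 1.54) = 317.43° clockwise from north.

317°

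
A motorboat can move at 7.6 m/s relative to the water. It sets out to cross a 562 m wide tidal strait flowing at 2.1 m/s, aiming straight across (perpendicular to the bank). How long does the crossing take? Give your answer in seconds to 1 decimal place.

73.9 s

The component of the motorboat's velocity perpendicular to the bank is 7.6 m/s.
The flow acts along the bank and has no component across it.
Time = 562 / 7.600 = 73.947 s.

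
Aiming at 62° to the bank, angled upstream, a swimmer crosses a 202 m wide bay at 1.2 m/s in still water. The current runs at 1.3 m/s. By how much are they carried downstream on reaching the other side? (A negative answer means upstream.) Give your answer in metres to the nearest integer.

140 m

Perpendicular speed = 1.060 m/s; crossing time = 202 / 1.060 = 190.649 s.
Net downstream speed = 0.737 m/s.
Drift = 0.737 × 190.649 = 140.439 m (downstream).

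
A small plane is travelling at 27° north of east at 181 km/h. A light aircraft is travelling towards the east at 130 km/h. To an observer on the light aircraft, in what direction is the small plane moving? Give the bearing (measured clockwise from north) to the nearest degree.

Taking east as x and north as y: small plane velocity = (161.272, 82.172) km/h; light aircraft velocity = (130.000, 0.000) km/h.
Velocity of small plane relative to light aircraft = (161.272, 82.172) − (130.000, 0.000) = (31.272, 82.172) km/h.
Bearing = atan2(31.27, 82.17) = 20.84° clockwise from north.

021°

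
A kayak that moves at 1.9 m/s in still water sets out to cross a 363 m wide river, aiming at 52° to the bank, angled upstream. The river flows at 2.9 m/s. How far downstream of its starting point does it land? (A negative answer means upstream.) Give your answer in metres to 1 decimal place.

419.5 m

Perpendicular speed = 1.497 m/s; crossing time = 363 / 1.497 = 242.449 s.
Net downstream speed = 1.730 m/s.
Drift = 1.730 × 242.449 = 419.496 m (downstream).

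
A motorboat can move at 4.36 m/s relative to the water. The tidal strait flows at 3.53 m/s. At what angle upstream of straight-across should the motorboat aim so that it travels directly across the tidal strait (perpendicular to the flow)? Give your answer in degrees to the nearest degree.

To cancel the current, the upstream component of the motorboat's velocity must equal the flow: 4.36 sin θ = 3.53.
sin θ = 3.53 / 4.36 = 0.8096.
θ = arcsin(0.8096) = 54.060°.

54°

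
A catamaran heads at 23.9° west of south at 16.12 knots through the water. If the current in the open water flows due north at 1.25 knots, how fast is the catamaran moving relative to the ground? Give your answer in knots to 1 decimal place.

15.0 knots

Taking east as x and north as y: velocity relative to the water = (-6.531, -14.738) knots; the water relative to ground = (0.000, 1.250) knots.
Velocity relative to ground = (-6.531, -14.738) + (0.000, 1.250) = (-6.531, -13.488) knots.
Speed = |(-6.531, -13.488)| = 14.986 knots.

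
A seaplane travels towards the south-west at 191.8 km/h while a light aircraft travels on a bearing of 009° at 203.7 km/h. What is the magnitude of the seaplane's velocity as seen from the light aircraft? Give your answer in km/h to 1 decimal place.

Taking east as x and north as y: seaplane velocity = (-135.623, -135.623) km/h; light aircraft velocity = (31.866, 201.192) km/h.
Velocity of seaplane relative to light aircraft = (-135.623, -135.623) − (31.866, 201.192) = (-167.489, -336.815) km/h.
Magnitude = |(-167.489, -336.815)| = 376.161 km/h.

376.2 km/h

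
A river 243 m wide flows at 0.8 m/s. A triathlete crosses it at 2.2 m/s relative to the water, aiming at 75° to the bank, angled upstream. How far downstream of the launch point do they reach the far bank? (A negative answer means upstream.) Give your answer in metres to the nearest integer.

26 m

Perpendicular speed = 2.125 m/s; crossing time = 243 / 2.125 = 114.351 s.
Net downstream speed = 0.231 m/s.
Drift = 0.231 × 114.351 = 26.369 m (downstream).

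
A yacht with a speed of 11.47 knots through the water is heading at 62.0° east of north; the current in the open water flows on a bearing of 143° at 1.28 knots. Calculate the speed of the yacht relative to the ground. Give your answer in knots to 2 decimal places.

Taking east as x and north as y: velocity relative to the water = (10.127, 5.385) knots; the water relative to ground = (0.770, -1.022) knots.
Velocity relative to ground = (10.127, 5.385) + (0.770, -1.022) = (10.898, 4.363) knots.
Speed = |(10.898, 4.363)| = 11.739 knots.

11.74 knots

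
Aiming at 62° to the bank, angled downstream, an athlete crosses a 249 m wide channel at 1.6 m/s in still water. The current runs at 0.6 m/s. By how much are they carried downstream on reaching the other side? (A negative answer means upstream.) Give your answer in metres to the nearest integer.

Perpendicular speed = 1.413 m/s; crossing time = 249 / 1.413 = 176.256 s.
Net downstream speed = 1.351 m/s.
Drift = 1.351 × 176.256 = 238.149 m (downstream).

238 m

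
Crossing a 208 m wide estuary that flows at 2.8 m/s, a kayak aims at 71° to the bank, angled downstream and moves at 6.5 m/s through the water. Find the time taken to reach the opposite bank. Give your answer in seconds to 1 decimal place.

The component of the kayak's velocity perpendicular to the bank is 6.5 × sin 71° = 6.146 m/s.
The current is parallel to the bank, so it does not affect the crossing time.
Time = 208 / 6.146 = 33.844 s.

33.8 s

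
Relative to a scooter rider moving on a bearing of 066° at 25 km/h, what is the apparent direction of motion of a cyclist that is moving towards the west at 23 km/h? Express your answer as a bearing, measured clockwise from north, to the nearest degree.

257°

Taking east as x and north as y: cyclist velocity = (-23.000, 0.000) km/h; scooter rider velocity = (22.839, 10.168) km/h.
Velocity of cyclist relative to scooter rider = (-23.000, 0.000) − (22.839, 10.168) = (-45.839, -10.168) km/h.
Bearing = atan2(-45.84, -10.17) = 257.49° clockwise from north.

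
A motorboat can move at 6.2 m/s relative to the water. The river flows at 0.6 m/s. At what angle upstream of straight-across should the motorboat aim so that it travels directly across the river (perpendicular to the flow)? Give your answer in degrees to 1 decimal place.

To cancel the current, the upstream component of the motorboat's velocity must equal the flow: 6.2 sin θ = 0.6.
sin θ = 0.6 / 6.2 = 0.0968.
θ = arcsin(0.0968) = 5.553°.

5.6°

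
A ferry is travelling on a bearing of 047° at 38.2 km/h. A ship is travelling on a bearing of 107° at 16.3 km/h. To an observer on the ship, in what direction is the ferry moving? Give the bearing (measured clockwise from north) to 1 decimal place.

Taking east as x and north as y: ferry velocity = (27.938, 26.052) km/h; ship velocity = (15.588, -4.766) km/h.
Velocity of ferry relative to ship = (27.938, 26.052) − (15.588, -4.766) = (12.350, 30.818) km/h.
Bearing = atan2(12.35, 30.82) = 21.84° clockwise from north.

021.8°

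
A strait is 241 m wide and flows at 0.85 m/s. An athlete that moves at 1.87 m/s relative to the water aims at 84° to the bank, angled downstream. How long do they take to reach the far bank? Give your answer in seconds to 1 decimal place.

The component of the athlete's velocity perpendicular to the bank is 1.87 × sin 84° = 1.860 m/s.
Only the cross-stream component determines the crossing time; the current contributes nothing perpendicular to the bank.
Time = 241 / 1.860 = 129.587 s.

129.6 s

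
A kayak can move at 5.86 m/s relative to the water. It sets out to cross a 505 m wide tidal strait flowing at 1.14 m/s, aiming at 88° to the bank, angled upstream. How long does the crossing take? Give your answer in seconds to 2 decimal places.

The component of the kayak's velocity perpendicular to the bank is 5.86 × sin 88° = 5.856 m/s.
The flow acts along the bank and has no component across it.
Time = 505 / 5.856 = 86.230 s.

86.23 s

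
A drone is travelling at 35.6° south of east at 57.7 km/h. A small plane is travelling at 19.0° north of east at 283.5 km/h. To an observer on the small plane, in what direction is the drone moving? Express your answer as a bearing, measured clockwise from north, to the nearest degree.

Taking east as x and north as y: drone velocity = (46.916, -33.588) km/h; small plane velocity = (268.055, 92.299) km/h.
Velocity of drone relative to small plane = (46.916, -33.588) − (268.055, 92.299) = (-221.139, -125.887) km/h.
Bearing = atan2(-221.14, -125.89) = 240.35° clockwise from north.

240°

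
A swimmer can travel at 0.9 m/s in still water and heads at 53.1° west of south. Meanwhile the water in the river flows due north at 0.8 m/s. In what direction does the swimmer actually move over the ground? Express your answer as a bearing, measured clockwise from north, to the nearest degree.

290°

Taking east as x and north as y: velocity relative to the water = (-0.720, -0.540) m/s; the water relative to ground = (0.000, 0.800) m/s.
Velocity relative to ground = (-0.720, -0.540) + (0.000, 0.800) = (-0.720, 0.260) m/s.
Bearing = atan2(-0.72, 0.26) = 289.84° clockwise from north.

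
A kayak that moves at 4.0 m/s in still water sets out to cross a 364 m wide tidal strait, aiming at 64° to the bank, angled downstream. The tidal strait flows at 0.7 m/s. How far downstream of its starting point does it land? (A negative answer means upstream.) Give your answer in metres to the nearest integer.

248 m

Perpendicular speed = 3.595 m/s; crossing time = 364 / 3.595 = 101.247 s.
Net downstream speed = 2.453 m/s.
Drift = 2.453 × 101.247 = 248.407 m (downstream).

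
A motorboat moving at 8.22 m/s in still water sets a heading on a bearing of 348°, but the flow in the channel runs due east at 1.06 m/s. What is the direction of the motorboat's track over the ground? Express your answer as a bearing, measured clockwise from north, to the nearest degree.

Taking east as x and north as y: velocity relative to the water = (-1.709, 8.040) m/s; the water relative to ground = (1.060, 0.000) m/s.
Velocity relative to ground = (-1.709, 8.040) + (1.060, 0.000) = (-0.649, 8.040) m/s.
Bearing = atan2(-0.65, 8.04) = 355.38° clockwise from north.

355°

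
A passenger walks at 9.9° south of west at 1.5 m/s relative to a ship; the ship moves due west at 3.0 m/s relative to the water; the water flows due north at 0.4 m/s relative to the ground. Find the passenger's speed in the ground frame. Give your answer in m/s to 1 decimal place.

In east/north components (m/s): passenger relative to ship = (-1.478, -0.258); ship relative to water = (-3.000, 0.000); water relative to ground = (0.000, 0.400).
Sum = (-4.478, 0.142) m/s.
Speed = |(-4.478, 0.142)| = 4.480 m/s.

4.5 m/s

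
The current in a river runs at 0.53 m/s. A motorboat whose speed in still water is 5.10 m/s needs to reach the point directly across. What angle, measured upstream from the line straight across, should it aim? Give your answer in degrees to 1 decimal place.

6.0°

To cancel the current, the upstream component of the motorboat's velocity must equal the flow: 5.10 sin θ = 0.53.
sin θ = 0.53 / 5.10 = 0.1039.
θ = arcsin(0.1039) = 5.965°.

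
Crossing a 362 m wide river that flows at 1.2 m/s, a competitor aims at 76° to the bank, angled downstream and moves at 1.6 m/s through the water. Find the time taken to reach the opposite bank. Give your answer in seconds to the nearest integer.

233 s

The component of the competitor's velocity perpendicular to the bank is 1.6 × sin 76° = 1.552 m/s.
Only the cross-stream component determines the crossing time; the current contributes nothing perpendicular to the bank.
Time = 362 / 1.552 = 233.176 s.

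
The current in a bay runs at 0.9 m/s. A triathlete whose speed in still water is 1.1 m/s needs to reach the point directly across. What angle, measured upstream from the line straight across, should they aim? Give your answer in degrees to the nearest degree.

55°

To cancel the current, the upstream component of the triathlete's velocity must equal the flow: 1.1 sin θ = 0.9.
sin θ = 0.9 / 1.1 = 0.8182.
θ = arcsin(0.8182) = 54.903°.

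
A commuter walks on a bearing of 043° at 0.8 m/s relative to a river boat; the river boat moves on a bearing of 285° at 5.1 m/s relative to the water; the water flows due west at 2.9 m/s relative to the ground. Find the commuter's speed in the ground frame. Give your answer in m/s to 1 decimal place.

In east/north components (m/s): commuter relative to river boat = (0.546, 0.585); river boat relative to water = (-4.926, 1.320); water relative to ground = (-2.900, 0.000).
Sum = (-7.281, 1.905) m/s.
Speed = |(-7.281, 1.905)| = 7.526 m/s.

7.5 m/s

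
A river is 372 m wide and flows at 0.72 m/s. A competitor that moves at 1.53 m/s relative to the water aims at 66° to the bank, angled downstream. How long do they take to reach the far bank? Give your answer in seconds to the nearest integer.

266 s

The component of the competitor's velocity perpendicular to the bank is 1.53 × sin 66° = 1.398 m/s.
The current is parallel to the bank, so it does not affect the crossing time.
Time = 372 / 1.398 = 266.147 s.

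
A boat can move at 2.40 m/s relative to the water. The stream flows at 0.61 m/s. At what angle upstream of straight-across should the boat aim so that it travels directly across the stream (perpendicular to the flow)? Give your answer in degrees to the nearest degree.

15°

To cancel the current, the upstream component of the boat's velocity must equal the flow: 2.40 sin θ = 0.61.
sin θ = 0.61 / 2.40 = 0.2542.
θ = arcsin(0.2542) = 14.724°.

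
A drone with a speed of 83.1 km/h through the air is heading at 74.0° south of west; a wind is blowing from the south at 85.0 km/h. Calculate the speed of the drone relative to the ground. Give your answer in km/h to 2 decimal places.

Taking east as x and north as y: velocity relative to the air = (-22.905, -79.881) km/h; the air relative to ground = (0.000, 85.000) km/h.
Velocity relative to ground = (-22.905, -79.881) + (0.000, 85.000) = (-22.905, 5.119) km/h.
Speed = |(-22.905, 5.119)| = 23.471 km/h.

23.47 km/h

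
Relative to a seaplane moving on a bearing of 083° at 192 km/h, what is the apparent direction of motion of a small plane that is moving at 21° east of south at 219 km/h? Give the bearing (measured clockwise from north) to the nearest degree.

Taking east as x and north as y: small plane velocity = (78.483, -204.454) km/h; seaplane velocity = (190.569, 23.399) km/h.
Velocity of small plane relative to seaplane = (78.483, -204.454) − (190.569, 23.399) = (-112.086, -227.853) km/h.
Bearing = atan2(-112.09, -227.85) = 206.19° clockwise from north.

206°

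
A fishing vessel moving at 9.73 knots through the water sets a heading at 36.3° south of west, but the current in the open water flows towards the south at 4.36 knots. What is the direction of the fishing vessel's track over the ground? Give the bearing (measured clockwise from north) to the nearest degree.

Taking east as x and north as y: velocity relative to the water = (-7.842, -5.760) knots; the water relative to ground = (0.000, -4.360) knots.
Velocity relative to ground = (-7.842, -5.760) + (0.000, -4.360) = (-7.842, -10.120) knots.
Bearing = atan2(-7.84, -10.12) = 217.77° clockwise from north.

218°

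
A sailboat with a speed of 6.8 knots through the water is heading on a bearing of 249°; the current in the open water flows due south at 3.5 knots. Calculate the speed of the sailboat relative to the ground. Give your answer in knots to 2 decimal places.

8.69 knots

Taking east as x and north as y: velocity relative to the water = (-6.348, -2.437) knots; the water relative to ground = (0.000, -3.500) knots.
Velocity relative to ground = (-6.348, -2.437) + (0.000, -3.500) = (-6.348, -5.937) knots.
Speed = |(-6.348, -5.937)| = 8.692 knots.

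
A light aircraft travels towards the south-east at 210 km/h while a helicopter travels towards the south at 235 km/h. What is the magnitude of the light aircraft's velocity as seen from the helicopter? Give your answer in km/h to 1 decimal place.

171.9 km/h

Taking east as x and north as y: light aircraft velocity = (148.492, -148.492) km/h; helicopter velocity = (0.000, -235.000) km/h.
Velocity of light aircraft relative to helicopter = (148.492, -148.492) − (0.000, -235.000) = (148.492, 86.508) km/h.
Magnitude = |(148.492, 86.508)| = 171.853 km/h.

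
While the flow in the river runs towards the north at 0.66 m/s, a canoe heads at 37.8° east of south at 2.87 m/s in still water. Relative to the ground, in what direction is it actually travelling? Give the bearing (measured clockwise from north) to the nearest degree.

Taking east as x and north as y: velocity relative to the water = (1.759, -2.268) m/s; the water relative to ground = (0.000, 0.660) m/s.
Velocity relative to ground = (1.759, -2.268) + (0.000, 0.660) = (1.759, -1.608) m/s.
Bearing = atan2(1.76, -1.61) = 132.43° clockwise from north.

132°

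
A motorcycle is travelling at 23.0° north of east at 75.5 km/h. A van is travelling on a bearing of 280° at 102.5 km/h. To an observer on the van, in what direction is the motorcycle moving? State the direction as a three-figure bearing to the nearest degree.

Taking east as x and north as y: motorcycle velocity = (69.498, 29.500) km/h; van velocity = (-100.943, 17.799) km/h.
Velocity of motorcycle relative to van = (69.498, 29.500) − (-100.943, 17.799) = (170.441, 11.701) km/h.
Bearing = atan2(170.44, 11.70) = 86.07° clockwise from north.

086°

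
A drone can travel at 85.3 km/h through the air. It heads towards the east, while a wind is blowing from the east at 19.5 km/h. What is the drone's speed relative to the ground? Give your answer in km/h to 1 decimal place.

65.8 km/h

Taking east as x and north as y: velocity relative to the air = (85.300, 0.000) km/h; the air relative to ground = (-19.500, 0.000) km/h.
Velocity relative to ground = (85.300, 0.000) + (-19.500, 0.000) = (65.800, 0.000) km/h.
Speed = |(65.800, 0.000)| = 65.800 km/h.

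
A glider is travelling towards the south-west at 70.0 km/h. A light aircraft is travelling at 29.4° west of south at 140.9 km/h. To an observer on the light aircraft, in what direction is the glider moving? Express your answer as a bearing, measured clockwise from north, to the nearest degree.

015°

Taking east as x and north as y: glider velocity = (-49.497, -49.497) km/h; light aircraft velocity = (-69.168, -122.754) km/h.
Velocity of glider relative to light aircraft = (-49.497, -49.497) − (-69.168, -122.754) = (19.671, 73.257) km/h.
Bearing = atan2(19.67, 73.26) = 15.03° clockwise from north.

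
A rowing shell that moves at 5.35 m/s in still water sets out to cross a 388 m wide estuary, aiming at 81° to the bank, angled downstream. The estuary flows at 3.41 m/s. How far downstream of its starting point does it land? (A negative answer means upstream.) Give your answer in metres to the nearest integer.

312 m

Perpendicular speed = 5.284 m/s; crossing time = 388 / 5.284 = 73.427 s.
Net downstream speed = 4.247 m/s.
Drift = 4.247 × 73.427 = 311.841 m (downstream).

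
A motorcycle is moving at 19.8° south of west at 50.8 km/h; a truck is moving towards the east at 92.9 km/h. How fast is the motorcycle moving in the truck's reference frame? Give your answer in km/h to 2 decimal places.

141.75 km/h

Taking east as x and north as y: motorcycle velocity = (-47.797, -17.208) km/h; truck velocity = (92.900, 0.000) km/h.
Velocity of motorcycle relative to truck = (-47.797, -17.208) − (92.900, 0.000) = (-140.697, -17.208) km/h.
Magnitude = |(-140.697, -17.208)| = 141.745 km/h.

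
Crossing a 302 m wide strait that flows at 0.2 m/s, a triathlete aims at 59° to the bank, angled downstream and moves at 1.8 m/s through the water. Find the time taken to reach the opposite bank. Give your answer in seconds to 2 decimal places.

The component of the triathlete's velocity perpendicular to the bank is 1.8 × sin 59° = 1.543 m/s.
Only the cross-stream component determines the crossing time; the current contributes nothing perpendicular to the bank.
Time = 302 / 1.543 = 195.735 s.

195.74 s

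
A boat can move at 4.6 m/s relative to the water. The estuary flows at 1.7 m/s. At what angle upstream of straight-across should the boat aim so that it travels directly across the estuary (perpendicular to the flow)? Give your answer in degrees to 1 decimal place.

21.7°

To cancel the current, the upstream component of the boat's velocity must equal the flow: 4.6 sin θ = 1.7.
sin θ = 1.7 / 4.6 = 0.3696.
θ = arcsin(0.3696) = 21.689°.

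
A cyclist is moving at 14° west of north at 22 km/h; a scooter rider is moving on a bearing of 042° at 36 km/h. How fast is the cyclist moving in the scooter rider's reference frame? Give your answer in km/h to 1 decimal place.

29.9 km/h

Taking east as x and north as y: cyclist velocity = (-5.322, 21.347) km/h; scooter rider velocity = (24.089, 26.753) km/h.
Velocity of cyclist relative to scooter rider = (-5.322, 21.347) − (24.089, 26.753) = (-29.411, -5.407) km/h.
Magnitude = |(-29.411, -5.407)| = 29.904 km/h.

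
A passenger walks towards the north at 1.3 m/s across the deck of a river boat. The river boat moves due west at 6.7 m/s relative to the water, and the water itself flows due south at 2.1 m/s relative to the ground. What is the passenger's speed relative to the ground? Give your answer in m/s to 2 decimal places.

6.75 m/s

In east/north components (m/s): passenger relative to river boat = (0.000, 1.300); river boat relative to water = (-6.700, 0.000); water relative to ground = (0.000, -2.100).
Sum = (-6.700, -0.800) m/s.
Speed = |(-6.700, -0.800)| = 6.748 m/s.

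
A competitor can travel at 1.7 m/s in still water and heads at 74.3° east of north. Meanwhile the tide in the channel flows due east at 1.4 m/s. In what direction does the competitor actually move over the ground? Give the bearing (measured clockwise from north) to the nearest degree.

081°

Taking east as x and north as y: velocity relative to the water = (1.637, 0.460) m/s; the water relative to ground = (1.400, 0.000) m/s.
Velocity relative to ground = (1.637, 0.460) + (1.400, 0.000) = (3.037, 0.460) m/s.
Bearing = atan2(3.04, 0.46) = 81.39° clockwise from north.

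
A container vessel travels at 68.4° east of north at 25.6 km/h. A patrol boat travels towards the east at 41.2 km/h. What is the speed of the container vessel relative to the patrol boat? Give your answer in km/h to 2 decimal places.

Taking east as x and north as y: container vessel velocity = (23.802, 9.424) km/h; patrol boat velocity = (41.200, 0.000) km/h.
Velocity of container vessel relative to patrol boat = (23.802, 9.424) − (41.200, 0.000) = (-17.398, 9.424) km/h.
Magnitude = |(-17.398, 9.424)| = 19.786 km/h.

19.79 km/h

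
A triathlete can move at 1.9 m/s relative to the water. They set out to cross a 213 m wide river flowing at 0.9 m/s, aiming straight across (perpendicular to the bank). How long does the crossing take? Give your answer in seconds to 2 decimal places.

112.11 s

The component of the triathlete's velocity perpendicular to the bank is 1.9 m/s.
Only the cross-stream component determines the crossing time; the current contributes nothing perpendicular to the bank.
Time = 213 / 1.900 = 112.105 s.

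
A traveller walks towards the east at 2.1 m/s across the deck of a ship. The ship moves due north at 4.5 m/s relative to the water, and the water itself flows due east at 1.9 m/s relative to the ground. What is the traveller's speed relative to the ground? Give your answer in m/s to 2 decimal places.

In east/north components (m/s): traveller relative to ship = (2.100, 0.000); ship relative to water = (0.000, 4.500); water relative to ground = (1.900, 0.000).
Sum = (4.000, 4.500) m/s.
Speed = |(4.000, 4.500)| = 6.021 m/s.

6.02 m/s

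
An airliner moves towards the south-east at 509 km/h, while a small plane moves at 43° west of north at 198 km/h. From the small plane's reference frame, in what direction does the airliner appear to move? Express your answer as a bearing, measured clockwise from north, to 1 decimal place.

135.6°

Taking east as x and north as y: airliner velocity = (359.917, -359.917) km/h; small plane velocity = (-135.036, 144.808) km/h.
Velocity of airliner relative to small plane = (359.917, -359.917) − (-135.036, 144.808) = (494.953, -504.725) km/h.
Bearing = atan2(494.95, -504.73) = 135.56° clockwise from north.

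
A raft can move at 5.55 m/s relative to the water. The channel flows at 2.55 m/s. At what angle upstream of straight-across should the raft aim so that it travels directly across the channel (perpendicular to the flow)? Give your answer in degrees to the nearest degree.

27°

To cancel the current, the upstream component of the raft's velocity must equal the flow: 5.55 sin θ = 2.55.
sin θ = 2.55 / 5.55 = 0.4595.
θ = arcsin(0.4595) = 27.352°.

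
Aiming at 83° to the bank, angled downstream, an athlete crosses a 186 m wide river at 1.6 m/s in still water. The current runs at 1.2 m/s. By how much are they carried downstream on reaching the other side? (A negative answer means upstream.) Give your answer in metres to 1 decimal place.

Perpendicular speed = 1.588 m/s; crossing time = 186 / 1.588 = 117.123 s.
Net downstream speed = 1.395 m/s.
Drift = 1.395 × 117.123 = 163.386 m (downstream).

163.4 m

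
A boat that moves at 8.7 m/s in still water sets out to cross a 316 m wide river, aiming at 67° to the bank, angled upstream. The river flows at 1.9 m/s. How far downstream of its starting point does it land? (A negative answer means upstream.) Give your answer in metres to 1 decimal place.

Perpendicular speed = 8.008 m/s; crossing time = 316 / 8.008 = 39.459 s.
Net downstream speed = -1.499 m/s.
Drift = -1.499 × 39.459 = -59.163 m (upstream).

-59.2 m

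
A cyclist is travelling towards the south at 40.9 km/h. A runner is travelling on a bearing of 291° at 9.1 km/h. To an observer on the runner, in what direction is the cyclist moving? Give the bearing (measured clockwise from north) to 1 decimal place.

169.1°

Taking east as x and north as y: cyclist velocity = (0.000, -40.900) km/h; runner velocity = (-8.496, 3.261) km/h.
Velocity of cyclist relative to runner = (0.000, -40.900) − (-8.496, 3.261) = (8.496, -44.161) km/h.
Bearing = atan2(8.50, -44.16) = 169.11° clockwise from north.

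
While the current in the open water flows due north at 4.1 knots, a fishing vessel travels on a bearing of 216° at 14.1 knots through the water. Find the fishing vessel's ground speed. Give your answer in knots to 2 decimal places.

Taking east as x and north as y: velocity relative to the water = (-8.288, -11.407) knots; the water relative to ground = (0.000, 4.100) knots.
Velocity relative to ground = (-8.288, -11.407) + (0.000, 4.100) = (-8.288, -7.307) knots.
Speed = |(-8.288, -7.307)| = 11.049 knots.

11.05 knots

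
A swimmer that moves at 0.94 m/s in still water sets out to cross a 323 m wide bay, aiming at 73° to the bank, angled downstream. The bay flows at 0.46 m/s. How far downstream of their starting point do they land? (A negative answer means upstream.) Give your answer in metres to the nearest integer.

264 m

Perpendicular speed = 0.899 m/s; crossing time = 323 / 0.899 = 359.317 s.
Net downstream speed = 0.735 m/s.
Drift = 0.735 × 359.317 = 264.037 m (downstream).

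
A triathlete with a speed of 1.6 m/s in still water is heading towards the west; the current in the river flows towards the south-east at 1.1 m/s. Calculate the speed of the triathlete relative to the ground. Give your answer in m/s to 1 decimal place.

1.1 m/s

Taking east as x and north as y: velocity relative to the water = (-1.600, 0.000) m/s; the water relative to ground = (0.778, -0.778) m/s.
Velocity relative to ground = (-1.600, 0.000) + (0.778, -0.778) = (-0.822, -0.778) m/s.
Speed = |(-0.822, -0.778)| = 1.132 m/s.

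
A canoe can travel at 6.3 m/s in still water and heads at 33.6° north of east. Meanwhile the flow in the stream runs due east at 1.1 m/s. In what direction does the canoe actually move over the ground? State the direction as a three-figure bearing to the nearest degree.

Taking east as x and north as y: velocity relative to the water = (5.247, 3.486) m/s; the water relative to ground = (1.100, 0.000) m/s.
Velocity relative to ground = (5.247, 3.486) + (1.100, 0.000) = (6.347, 3.486) m/s.
Bearing = atan2(6.35, 3.49) = 61.22° clockwise from north.

061°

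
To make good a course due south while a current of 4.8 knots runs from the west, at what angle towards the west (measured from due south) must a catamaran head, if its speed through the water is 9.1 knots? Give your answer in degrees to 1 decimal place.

The current pushes perpendicular to the desired track; the heading must have a component into the current equal to 4.8 knots: 9.1 sin θ = 4.8.
sin θ = 0.5275, so θ = 31.835°.

31.8°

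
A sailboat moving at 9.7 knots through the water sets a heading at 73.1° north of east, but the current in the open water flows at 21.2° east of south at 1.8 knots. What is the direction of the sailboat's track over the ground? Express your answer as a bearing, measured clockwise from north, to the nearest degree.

025°

Taking east as x and north as y: velocity relative to the water = (2.820, 9.281) knots; the water relative to ground = (0.651, -1.678) knots.
Velocity relative to ground = (2.820, 9.281) + (0.651, -1.678) = (3.471, 7.603) knots.
Bearing = atan2(3.47, 7.60) = 24.54° clockwise from north.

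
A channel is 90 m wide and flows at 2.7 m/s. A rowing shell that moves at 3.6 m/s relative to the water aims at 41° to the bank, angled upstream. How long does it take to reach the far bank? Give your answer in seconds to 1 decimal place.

38.1 s

The component of the rowing shell's velocity perpendicular to the bank is 3.6 × sin 41° = 2.362 m/s.
The flow acts along the bank and has no component across it.
Time = 90 / 2.362 = 38.106 s.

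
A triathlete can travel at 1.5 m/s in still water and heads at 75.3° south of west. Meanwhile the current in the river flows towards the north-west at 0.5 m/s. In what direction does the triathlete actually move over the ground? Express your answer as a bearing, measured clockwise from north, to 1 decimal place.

Taking east as x and north as y: velocity relative to the water = (-0.381, -1.451) m/s; the water relative to ground = (-0.354, 0.354) m/s.
Velocity relative to ground = (-0.381, -1.451) + (-0.354, 0.354) = (-0.734, -1.097) m/s.
Bearing = atan2(-0.73, -1.10) = 213.78° clockwise from north.

213.8°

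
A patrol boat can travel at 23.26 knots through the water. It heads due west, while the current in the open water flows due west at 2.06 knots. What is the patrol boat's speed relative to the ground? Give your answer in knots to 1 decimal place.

Taking east as x and north as y: velocity relative to the water = (-23.260, 0.000) knots; the water relative to ground = (-2.060, 0.000) knots.
Velocity relative to ground = (-23.260, 0.000) + (-2.060, 0.000) = (-25.320, 0.000) knots.
Speed = |(-25.320, 0.000)| = 25.320 knots.

25.3 knots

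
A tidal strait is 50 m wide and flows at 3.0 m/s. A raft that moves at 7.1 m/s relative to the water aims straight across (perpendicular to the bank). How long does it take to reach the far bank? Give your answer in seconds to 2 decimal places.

7.04 s

The component of the raft's velocity perpendicular to the bank is 7.1 m/s.
The current is parallel to the bank, so it does not affect the crossing time.
Time = 50 / 7.100 = 7.042 s.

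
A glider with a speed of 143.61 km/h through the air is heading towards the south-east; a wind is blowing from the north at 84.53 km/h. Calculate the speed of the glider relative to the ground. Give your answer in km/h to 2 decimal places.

Taking east as x and north as y: velocity relative to the air = (101.548, -101.548) km/h; the air relative to ground = (0.000, -84.530) km/h.
Velocity relative to ground = (101.548, -101.548) + (0.000, -84.530) = (101.548, -186.078) km/h.
Speed = |(101.548, -186.078)| = 211.983 km/h.

211.98 km/h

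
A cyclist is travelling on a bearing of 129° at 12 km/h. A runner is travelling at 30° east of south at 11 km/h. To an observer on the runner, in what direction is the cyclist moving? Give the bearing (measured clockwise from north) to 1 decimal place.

062.7°

Taking east as x and north as y: cyclist velocity = (9.326, -7.552) km/h; runner velocity = (5.500, -9.526) km/h.
Velocity of cyclist relative to runner = (9.326, -7.552) − (5.500, -9.526) = (3.826, 1.974) km/h.
Bearing = atan2(3.83, 1.97) = 62.70° clockwise from north.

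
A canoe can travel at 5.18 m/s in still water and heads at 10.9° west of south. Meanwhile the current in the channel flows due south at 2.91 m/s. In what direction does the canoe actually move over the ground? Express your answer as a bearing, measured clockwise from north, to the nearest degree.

187°

Taking east as x and north as y: velocity relative to the water = (-0.980, -5.087) m/s; the water relative to ground = (0.000, -2.910) m/s.
Velocity relative to ground = (-0.980, -5.087) + (0.000, -2.910) = (-0.980, -7.997) m/s.
Bearing = atan2(-0.98, -8.00) = 186.98° clockwise from north.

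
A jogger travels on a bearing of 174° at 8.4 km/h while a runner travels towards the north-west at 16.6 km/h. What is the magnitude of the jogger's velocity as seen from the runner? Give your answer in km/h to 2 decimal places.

23.72 km/h

Taking east as x and north as y: jogger velocity = (0.878, -8.354) km/h; runner velocity = (-11.738, 11.738) km/h.
Velocity of jogger relative to runner = (0.878, -8.354) − (-11.738, 11.738) = (12.616, -20.092) km/h.
Magnitude = |(12.616, -20.092)| = 23.724 km/h.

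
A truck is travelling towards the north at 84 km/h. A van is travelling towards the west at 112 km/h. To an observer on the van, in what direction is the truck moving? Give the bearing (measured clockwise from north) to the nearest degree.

Taking east as x and north as y: truck velocity = (0.000, 84.000) km/h; van velocity = (-112.000, 0.000) km/h.
Velocity of truck relative to van = (0.000, 84.000) − (-112.000, 0.000) = (112.000, 84.000) km/h.
Bearing = atan2(112.00, 84.00) = 53.13° clockwise from north.

053°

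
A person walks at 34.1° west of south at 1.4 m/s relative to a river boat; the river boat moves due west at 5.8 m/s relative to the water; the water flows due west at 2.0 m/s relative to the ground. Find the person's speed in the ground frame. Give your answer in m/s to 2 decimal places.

In east/north components (m/s): person relative to river boat = (-0.785, -1.159); river boat relative to water = (-5.800, 0.000); water relative to ground = (-2.000, 0.000).
Sum = (-8.585, -1.159) m/s.
Speed = |(-8.585, -1.159)| = 8.663 m/s.

8.66 m/s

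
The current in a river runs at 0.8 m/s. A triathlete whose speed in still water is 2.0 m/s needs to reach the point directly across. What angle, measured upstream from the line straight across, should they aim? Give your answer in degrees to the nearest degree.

To cancel the current, the upstream component of the triathlete's velocity must equal the flow: 2.0 sin θ = 0.8.
sin θ = 0.8 / 2.0 = 0.4000.
θ = arcsin(0.4000) = 23.578°.

24°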